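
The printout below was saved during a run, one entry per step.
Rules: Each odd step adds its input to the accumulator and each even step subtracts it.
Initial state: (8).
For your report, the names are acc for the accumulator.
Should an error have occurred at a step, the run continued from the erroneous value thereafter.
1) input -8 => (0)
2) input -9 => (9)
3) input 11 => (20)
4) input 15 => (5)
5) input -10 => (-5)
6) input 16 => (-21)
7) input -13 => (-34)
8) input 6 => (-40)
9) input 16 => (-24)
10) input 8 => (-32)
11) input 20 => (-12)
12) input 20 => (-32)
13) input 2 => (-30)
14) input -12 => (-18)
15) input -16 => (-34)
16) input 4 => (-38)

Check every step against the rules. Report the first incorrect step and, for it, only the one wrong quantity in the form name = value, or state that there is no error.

1. acc = 8 + -8 = 0 (agrees with the printout)
2. acc = 0 - -9 = 9 (no discrepancy)
3. acc = 9 + 11 = 20 (in agreement)
4. acc = 20 - 15 = 5 (confirmed correct)
5. acc = 5 + -10 = -5 (same as recorded)
6. acc = -5 - 16 = -21 (consistent with the printout)
7. acc = -21 + -13 = -34 (agrees with the printout)
8. acc = -34 - 6 = -40 (confirmed correct)
9. acc = -40 + 16 = -24 (matches)
10. acc = -24 - 8 = -32 (same as recorded)
11. acc = -32 + 20 = -12 (matches)
12. acc = -12 - 20 = -32 (in agreement)
13. acc = -32 + 2 = -30 (no discrepancy)
14. acc = -30 - -12 = -18 (matches)
15. acc = -18 + -16 = -34 (verified)
16. acc = -34 - 4 = -38 (exactly as logged)
All steps check out; nothing to correct.

no error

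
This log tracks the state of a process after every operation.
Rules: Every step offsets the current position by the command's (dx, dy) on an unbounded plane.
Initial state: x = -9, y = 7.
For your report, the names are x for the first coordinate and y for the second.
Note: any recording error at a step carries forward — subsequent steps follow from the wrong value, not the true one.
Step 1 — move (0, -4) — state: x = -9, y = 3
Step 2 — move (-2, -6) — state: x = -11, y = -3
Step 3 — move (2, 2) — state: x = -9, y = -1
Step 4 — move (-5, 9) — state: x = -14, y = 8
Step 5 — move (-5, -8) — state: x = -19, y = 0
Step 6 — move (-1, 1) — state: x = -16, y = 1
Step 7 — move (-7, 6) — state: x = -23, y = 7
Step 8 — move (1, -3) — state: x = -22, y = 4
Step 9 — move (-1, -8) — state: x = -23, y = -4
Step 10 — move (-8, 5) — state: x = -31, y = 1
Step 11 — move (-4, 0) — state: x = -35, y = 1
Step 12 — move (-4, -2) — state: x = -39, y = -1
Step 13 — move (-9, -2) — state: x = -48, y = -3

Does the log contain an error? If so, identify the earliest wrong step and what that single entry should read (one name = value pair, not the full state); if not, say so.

step 6, x = -20

1. x = -9 + (0) = -9, y = 7 + (-4) = 3 (no discrepancy)
2. x = -9 + (-2) = -11, y = 3 + (-6) = -3 (same as recorded)
3. x = -11 + (2) = -9, y = -3 + (2) = -1 (agrees with the log)
4. x = -9 + (-5) = -14, y = -1 + (9) = 8 (no discrepancy)
5. x = -14 + (-5) = -19, y = 8 + (-8) = 0 (verified)
6. x = -19 + (-1) = -20, y = 0 + (1) = 1 (the recorded entry deviates here)
So the first discrepancy is step 6, where the right value is x = -20.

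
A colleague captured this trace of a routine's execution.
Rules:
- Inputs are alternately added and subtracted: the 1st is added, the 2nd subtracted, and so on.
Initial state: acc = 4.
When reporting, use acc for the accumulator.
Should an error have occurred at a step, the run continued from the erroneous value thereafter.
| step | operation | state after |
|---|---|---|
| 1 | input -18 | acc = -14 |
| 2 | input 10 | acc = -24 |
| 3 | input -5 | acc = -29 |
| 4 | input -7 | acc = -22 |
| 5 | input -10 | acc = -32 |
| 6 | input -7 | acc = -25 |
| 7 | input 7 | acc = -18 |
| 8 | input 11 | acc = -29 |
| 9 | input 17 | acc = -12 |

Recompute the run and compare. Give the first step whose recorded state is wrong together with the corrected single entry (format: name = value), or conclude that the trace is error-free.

Recomputing the run from the initial state:
step 1: acc = -14
step 2: acc = -24
step 3: acc = -29
step 4: acc = -22
step 5: acc = -32
step 6: acc = -25
step 7: acc = -18
step 8: acc = -29
step 9: acc = -12
This matches the trace at every step.

no error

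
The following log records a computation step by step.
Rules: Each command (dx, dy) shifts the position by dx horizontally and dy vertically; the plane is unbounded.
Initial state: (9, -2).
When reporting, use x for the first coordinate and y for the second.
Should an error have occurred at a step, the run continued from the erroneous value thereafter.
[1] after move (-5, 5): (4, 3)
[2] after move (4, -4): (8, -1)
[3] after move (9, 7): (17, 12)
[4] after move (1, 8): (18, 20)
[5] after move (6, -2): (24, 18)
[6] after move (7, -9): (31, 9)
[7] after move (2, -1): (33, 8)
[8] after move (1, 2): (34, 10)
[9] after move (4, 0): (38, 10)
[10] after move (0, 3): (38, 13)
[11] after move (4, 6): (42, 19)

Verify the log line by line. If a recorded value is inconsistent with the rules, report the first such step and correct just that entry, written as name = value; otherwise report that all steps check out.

step 1: x = 9 + (-5) = 4, y = -2 + (5) = 3 -> confirmed correct
step 2: x = 4 + (4) = 8, y = 3 + (-4) = -1 -> in agreement
step 3: x = 8 + (9) = 17, y = -1 + (7) = 6 -> the recorded entry deviates here
First incorrect step: 3; the correct value is y = 6.

step 3, y = 6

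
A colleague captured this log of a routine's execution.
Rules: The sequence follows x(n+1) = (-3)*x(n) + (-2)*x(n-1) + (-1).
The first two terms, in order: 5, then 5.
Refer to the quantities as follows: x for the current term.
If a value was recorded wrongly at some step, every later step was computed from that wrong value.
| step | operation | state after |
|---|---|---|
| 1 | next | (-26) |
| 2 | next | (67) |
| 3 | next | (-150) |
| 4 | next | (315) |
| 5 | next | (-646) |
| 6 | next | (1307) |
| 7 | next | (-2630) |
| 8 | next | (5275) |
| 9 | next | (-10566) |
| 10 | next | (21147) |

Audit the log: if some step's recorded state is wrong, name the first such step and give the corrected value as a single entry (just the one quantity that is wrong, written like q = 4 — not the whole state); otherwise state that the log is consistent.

no error

Recomputing the run from the initial state:
step 1: x = -26
step 2: x = 67
step 3: x = -150
step 4: x = 315
step 5: x = -646
step 6: x = 1307
step 7: x = -2630
step 8: x = 5275
step 9: x = -10566
step 10: x = 21147
This matches the log at every step.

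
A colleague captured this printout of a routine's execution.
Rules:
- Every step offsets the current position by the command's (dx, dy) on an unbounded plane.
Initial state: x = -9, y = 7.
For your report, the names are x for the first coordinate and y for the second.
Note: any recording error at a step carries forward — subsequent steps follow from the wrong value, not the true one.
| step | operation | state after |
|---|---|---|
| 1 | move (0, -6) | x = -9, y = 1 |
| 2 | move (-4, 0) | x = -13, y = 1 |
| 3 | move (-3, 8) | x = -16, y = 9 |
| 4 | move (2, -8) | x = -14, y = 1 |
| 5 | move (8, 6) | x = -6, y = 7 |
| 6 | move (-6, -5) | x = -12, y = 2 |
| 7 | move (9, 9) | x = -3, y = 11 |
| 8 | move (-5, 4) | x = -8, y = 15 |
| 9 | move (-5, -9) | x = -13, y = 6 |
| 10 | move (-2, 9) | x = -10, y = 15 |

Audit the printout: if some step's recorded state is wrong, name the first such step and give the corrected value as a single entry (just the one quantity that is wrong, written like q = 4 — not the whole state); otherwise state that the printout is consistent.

Step 1: x = -9 + (0) = -9, y = 7 + (-6) = 1 — same as recorded.
Step 2: x = -9 + (-4) = -13, y = 1 + (0) = 1 — exactly as logged.
Step 3: x = -13 + (-3) = -16, y = 1 + (8) = 9 — exactly as logged.
Step 4: x = -16 + (2) = -14, y = 9 + (-8) = 1 — agrees with the printout.
Step 5: x = -14 + (8) = -6, y = 1 + (6) = 7 — exactly as logged.
Step 6: x = -6 + (-6) = -12, y = 7 + (-5) = 2 — no discrepancy.
Step 7: x = -12 + (9) = -3, y = 2 + (9) = 11 — confirmed correct.
Step 8: x = -3 + (-5) = -8, y = 11 + (4) = 15 — checks out.
Step 9: x = -8 + (-5) = -13, y = 15 + (-9) = 6 — same as recorded.
Step 10: x = -13 + (-2) = -15, y = 6 + (9) = 15 — this is not what the printout shows.
First incorrect step: 10; the correct value is x = -15.

step 10, x = -15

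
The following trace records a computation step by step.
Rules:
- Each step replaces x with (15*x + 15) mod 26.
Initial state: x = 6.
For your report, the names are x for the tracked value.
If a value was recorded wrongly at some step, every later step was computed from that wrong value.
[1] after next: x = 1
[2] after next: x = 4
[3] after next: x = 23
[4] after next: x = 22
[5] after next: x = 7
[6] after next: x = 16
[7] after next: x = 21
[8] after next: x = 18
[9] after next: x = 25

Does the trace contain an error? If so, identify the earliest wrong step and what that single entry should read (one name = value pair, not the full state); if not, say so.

no error

Recomputing the run from the initial state:
step 1: x = 1
step 2: x = 4
step 3: x = 23
step 4: x = 22
step 5: x = 7
step 6: x = 16
step 7: x = 21
step 8: x = 18
step 9: x = 25
This matches the trace at every step.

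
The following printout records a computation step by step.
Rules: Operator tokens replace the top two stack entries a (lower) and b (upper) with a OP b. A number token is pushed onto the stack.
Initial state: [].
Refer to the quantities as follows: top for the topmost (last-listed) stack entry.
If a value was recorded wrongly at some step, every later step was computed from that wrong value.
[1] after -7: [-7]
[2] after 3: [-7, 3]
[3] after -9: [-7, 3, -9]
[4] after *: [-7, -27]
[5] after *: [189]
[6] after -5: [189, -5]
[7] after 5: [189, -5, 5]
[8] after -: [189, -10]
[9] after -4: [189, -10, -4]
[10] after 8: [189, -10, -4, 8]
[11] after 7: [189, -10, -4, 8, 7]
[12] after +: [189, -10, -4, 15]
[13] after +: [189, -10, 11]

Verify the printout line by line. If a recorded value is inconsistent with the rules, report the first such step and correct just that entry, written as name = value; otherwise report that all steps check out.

Step 1: push -7: top = -7 — consistent with the printout.
Step 2: push 3: top = 3 — in agreement.
Step 3: push -9: top = -9 — verified.
Step 4: 3 * -9 = -27 — in agreement.
Step 5: -7 * -27 = 189 — same as recorded.
Step 6: push -5: top = -5 — matches.
Step 7: push 5: top = 5 — verified.
Step 8: -5 - 5 = -10 — matches.
Step 9: push -4: top = -4 — matches.
Step 10: push 8: top = 8 — agrees with the printout.
Step 11: push 7: top = 7 — exactly as logged.
Step 12: 8 + 7 = 15 — in agreement.
Step 13: -4 + 15 = 11 — exactly as logged.
All steps check out; nothing to correct.

no error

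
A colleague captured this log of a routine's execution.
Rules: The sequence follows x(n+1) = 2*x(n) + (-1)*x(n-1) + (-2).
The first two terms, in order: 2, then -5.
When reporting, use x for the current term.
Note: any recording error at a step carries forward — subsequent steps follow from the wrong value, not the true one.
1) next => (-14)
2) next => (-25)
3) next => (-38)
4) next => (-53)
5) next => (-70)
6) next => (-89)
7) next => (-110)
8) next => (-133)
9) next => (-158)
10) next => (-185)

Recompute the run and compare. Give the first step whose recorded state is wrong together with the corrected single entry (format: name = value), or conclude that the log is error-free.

no error

Recomputing the run from the initial state:
step 1: x = -14
step 2: x = -25
step 3: x = -38
step 4: x = -53
step 5: x = -70
step 6: x = -89
step 7: x = -110
step 8: x = -133
step 9: x = -158
step 10: x = -185
This matches the log at every step.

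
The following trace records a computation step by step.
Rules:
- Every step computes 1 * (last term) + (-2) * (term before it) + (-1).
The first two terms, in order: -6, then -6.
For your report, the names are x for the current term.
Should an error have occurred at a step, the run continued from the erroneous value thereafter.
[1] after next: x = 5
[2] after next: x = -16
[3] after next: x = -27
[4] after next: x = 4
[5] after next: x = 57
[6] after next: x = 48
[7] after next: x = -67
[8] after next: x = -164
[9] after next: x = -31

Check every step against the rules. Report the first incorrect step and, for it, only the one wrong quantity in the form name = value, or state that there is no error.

Step 1: x = 1*(-6) + (-2)*(-6) + (-1) = 5 — matches.
Step 2: x = 1*(5) + (-2)*(-6) + (-1) = 16 — a discrepancy with the trace.
That makes step 2 the first incorrect line — x = 16 is what it should show.

step 2, x = 16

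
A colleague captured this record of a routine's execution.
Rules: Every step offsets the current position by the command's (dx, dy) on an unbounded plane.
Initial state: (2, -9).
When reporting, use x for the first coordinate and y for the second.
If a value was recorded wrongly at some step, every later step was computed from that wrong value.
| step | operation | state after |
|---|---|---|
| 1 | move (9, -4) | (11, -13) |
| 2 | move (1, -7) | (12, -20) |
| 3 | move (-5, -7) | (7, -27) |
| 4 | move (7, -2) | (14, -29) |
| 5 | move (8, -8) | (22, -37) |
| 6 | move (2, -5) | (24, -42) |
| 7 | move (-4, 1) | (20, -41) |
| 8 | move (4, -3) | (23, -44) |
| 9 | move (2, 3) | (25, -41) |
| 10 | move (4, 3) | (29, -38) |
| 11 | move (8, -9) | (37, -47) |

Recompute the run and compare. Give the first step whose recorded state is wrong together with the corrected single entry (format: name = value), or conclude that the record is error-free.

step 8, x = 24

Recomputing the run from the initial state:
step 1: x = 11, y = -13
step 2: x = 12, y = -20
step 3: x = 7, y = -27
step 4: x = 14, y = -29
step 5: x = 22, y = -37
step 6: x = 24, y = -42
step 7: x = 20, y = -41
step 8: x = 24, y = -44
step 9: x = 26, y = -41
step 10: x = 30, y = -38
step 11: x = 38, y = -47
The first disagreement with the record is at step 8, where the value should be x = 24.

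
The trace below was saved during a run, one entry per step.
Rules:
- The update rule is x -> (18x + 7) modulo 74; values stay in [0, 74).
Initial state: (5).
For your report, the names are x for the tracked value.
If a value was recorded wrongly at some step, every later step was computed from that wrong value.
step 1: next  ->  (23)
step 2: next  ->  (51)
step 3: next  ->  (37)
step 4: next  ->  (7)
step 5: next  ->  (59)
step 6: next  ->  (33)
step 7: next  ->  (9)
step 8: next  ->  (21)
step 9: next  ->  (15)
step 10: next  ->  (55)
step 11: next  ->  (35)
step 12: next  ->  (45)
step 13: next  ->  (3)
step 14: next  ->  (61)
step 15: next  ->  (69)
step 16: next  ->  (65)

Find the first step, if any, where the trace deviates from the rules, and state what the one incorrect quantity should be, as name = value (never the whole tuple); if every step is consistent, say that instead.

Recomputing the run from the initial state:
step 1: x = 23
step 2: x = 51
step 3: x = 37
step 4: x = 7
step 5: x = 59
step 6: x = 33
step 7: x = 9
step 8: x = 21
step 9: x = 15
step 10: x = 55
step 11: x = 35
step 12: x = 45
step 13: x = 3
step 14: x = 61
step 15: x = 69
step 16: x = 65
This matches the trace at every step.

no error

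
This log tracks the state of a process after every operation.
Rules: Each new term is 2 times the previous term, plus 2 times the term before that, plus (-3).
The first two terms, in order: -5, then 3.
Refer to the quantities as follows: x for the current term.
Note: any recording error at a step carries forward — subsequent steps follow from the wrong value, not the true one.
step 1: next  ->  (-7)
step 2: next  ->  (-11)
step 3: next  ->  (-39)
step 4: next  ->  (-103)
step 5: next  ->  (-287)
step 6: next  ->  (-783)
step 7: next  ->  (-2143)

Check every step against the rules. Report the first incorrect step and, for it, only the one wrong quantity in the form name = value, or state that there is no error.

no error

step 1: x = 2*(3) + (2)*(-5) + (-3) = -7 -> agrees with the log
step 2: x = 2*(-7) + (2)*(3) + (-3) = -11 -> agrees with the log
step 3: x = 2*(-11) + (2)*(-7) + (-3) = -39 -> same as recorded
step 4: x = 2*(-39) + (2)*(-11) + (-3) = -103 -> no discrepancy
step 5: x = 2*(-103) + (2)*(-39) + (-3) = -287 -> same as recorded
step 6: x = 2*(-287) + (2)*(-103) + (-3) = -783 -> consistent with the log
step 7: x = 2*(-783) + (2)*(-287) + (-3) = -2143 -> agrees with the log
All steps check out; nothing to correct.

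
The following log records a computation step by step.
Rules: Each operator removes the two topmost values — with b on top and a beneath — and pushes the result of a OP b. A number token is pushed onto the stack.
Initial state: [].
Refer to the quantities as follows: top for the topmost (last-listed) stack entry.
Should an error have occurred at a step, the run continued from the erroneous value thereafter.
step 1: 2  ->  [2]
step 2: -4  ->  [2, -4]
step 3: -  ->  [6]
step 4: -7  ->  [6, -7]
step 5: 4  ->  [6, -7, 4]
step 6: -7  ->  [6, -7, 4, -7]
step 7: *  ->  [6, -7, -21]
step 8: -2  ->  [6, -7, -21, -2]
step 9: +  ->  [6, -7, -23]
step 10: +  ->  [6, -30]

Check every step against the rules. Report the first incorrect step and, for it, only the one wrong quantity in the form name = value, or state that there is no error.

step 7, top = -28

Recomputing the run from the initial state:
step 1: [2]
step 2: [2, -4]
step 3: [6]
step 4: [6, -7]
step 5: [6, -7, 4]
step 6: [6, -7, 4, -7]
step 7: [6, -7, -28]
step 8: [6, -7, -28, -2]
step 9: [6, -7, -30]
step 10: [6, -37]
The first disagreement with the log is at step 7, where the value should be top = -28.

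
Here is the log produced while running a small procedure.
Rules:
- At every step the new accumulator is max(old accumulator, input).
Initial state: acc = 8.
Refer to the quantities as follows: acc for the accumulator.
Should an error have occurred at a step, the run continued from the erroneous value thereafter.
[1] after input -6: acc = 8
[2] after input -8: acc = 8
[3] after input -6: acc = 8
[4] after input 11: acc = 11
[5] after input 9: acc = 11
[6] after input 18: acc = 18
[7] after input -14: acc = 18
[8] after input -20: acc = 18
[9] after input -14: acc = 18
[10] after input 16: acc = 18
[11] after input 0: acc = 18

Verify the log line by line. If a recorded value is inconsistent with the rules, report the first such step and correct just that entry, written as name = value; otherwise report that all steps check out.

1. acc = max(8, -6) = 8 (matches)
2. acc = max(8, -8) = 8 (matches)
3. acc = max(8, -6) = 8 (matches)
4. acc = max(8, 11) = 11 (same as recorded)
5. acc = max(11, 9) = 11 (matches)
6. acc = max(11, 18) = 18 (agrees with the log)
7. acc = max(18, -14) = 18 (exactly as logged)
8. acc = max(18, -20) = 18 (consistent with the log)
9. acc = max(18, -14) = 18 (no discrepancy)
10. acc = max(18, 16) = 18 (consistent with the log)
11. acc = max(18, 0) = 18 (confirmed correct)
All entries verified; no error found.

no error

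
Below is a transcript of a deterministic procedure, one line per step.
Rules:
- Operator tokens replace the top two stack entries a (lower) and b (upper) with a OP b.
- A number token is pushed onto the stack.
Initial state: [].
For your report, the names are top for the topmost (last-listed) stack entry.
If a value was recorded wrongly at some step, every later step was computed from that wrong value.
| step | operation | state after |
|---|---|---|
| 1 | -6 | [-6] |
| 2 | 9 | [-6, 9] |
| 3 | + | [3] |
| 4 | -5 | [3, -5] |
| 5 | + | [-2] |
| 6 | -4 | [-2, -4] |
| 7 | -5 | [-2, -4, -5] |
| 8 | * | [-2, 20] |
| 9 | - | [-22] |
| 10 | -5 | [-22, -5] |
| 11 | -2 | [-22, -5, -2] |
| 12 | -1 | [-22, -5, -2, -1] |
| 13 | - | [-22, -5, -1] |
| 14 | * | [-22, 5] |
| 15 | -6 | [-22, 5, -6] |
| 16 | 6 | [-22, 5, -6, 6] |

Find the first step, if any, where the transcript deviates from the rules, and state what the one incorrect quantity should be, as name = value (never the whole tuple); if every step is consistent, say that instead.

no error

Recomputing the run from the initial state:
step 1: [-6]
step 2: [-6, 9]
step 3: [3]
step 4: [3, -5]
step 5: [-2]
step 6: [-2, -4]
step 7: [-2, -4, -5]
step 8: [-2, 20]
step 9: [-22]
step 10: [-22, -5]
step 11: [-22, -5, -2]
step 12: [-22, -5, -2, -1]
step 13: [-22, -5, -1]
step 14: [-22, 5]
step 15: [-22, 5, -6]
step 16: [-22, 5, -6, 6]
This matches the transcript at every step.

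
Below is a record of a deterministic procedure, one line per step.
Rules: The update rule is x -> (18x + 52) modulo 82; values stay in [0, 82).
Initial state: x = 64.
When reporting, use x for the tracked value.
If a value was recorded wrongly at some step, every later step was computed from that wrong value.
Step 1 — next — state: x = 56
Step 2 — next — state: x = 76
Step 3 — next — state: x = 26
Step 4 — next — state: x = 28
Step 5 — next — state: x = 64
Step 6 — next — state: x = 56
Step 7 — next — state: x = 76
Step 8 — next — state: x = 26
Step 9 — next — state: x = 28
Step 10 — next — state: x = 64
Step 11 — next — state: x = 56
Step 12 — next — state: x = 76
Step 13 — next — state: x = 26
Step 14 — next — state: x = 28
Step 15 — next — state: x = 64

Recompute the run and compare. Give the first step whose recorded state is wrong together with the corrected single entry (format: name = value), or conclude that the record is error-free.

no error

Recomputing the run from the initial state:
step 1: x = 56
step 2: x = 76
step 3: x = 26
step 4: x = 28
step 5: x = 64
step 6: x = 56
step 7: x = 76
step 8: x = 26
step 9: x = 28
step 10: x = 64
step 11: x = 56
step 12: x = 76
step 13: x = 26
step 14: x = 28
step 15: x = 64
This matches the record at every step.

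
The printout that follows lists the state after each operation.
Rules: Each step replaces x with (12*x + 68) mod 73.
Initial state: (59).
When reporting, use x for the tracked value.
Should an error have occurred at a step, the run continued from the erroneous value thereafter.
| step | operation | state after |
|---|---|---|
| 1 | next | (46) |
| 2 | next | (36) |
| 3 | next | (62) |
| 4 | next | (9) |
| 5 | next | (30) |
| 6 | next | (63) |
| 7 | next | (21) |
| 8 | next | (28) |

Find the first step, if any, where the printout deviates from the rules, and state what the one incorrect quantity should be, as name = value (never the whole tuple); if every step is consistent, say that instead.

no error

Recomputing the run from the initial state:
step 1: x = 46
step 2: x = 36
step 3: x = 62
step 4: x = 9
step 5: x = 30
step 6: x = 63
step 7: x = 21
step 8: x = 28
This matches the printout at every step.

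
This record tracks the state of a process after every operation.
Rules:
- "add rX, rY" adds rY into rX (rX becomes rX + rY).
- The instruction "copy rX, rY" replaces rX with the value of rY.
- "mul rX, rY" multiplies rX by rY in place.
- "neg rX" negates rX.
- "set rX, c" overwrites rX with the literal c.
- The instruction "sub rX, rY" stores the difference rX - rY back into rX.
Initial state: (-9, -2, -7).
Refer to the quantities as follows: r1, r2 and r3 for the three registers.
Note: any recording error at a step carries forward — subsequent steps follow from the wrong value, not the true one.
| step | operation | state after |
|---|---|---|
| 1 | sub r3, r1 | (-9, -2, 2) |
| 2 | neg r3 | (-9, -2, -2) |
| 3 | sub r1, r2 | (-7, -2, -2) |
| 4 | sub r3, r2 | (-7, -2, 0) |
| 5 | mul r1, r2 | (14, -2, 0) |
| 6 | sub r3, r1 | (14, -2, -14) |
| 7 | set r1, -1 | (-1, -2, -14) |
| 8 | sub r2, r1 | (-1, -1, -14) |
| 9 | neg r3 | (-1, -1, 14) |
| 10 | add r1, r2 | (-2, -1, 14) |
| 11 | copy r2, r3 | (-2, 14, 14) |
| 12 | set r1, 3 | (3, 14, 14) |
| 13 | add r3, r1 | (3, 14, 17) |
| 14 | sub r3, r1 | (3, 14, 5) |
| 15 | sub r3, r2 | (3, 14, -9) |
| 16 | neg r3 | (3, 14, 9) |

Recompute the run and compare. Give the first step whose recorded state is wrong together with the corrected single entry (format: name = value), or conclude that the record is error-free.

step 14, r3 = 14

Step 1: r3 = -7 - -9 = 2 — verified.
Step 2: r3 = -(2) = -2 — no discrepancy.
Step 3: r1 = -9 - -2 = -7 — same as recorded.
Step 4: r3 = -2 - -2 = 0 — same as recorded.
Step 5: r1 = -7 * -2 = 14 — consistent with the record.
Step 6: r3 = 0 - 14 = -14 — in agreement.
Step 7: r1 = -1 — exactly as logged.
Step 8: r2 = -2 - -1 = -1 — matches.
Step 9: r3 = -(-14) = 14 — in agreement.
Step 10: r1 = -1 + -1 = -2 — in agreement.
Step 11: r2 = 14 — verified.
Step 12: r1 = 3 — confirmed correct.
Step 13: r3 = 14 + 3 = 17 — agrees with the record.
Step 14: r3 = 17 - 3 = 14 — not what was recorded.
So the first discrepancy is step 14, where the right value is r3 = 14.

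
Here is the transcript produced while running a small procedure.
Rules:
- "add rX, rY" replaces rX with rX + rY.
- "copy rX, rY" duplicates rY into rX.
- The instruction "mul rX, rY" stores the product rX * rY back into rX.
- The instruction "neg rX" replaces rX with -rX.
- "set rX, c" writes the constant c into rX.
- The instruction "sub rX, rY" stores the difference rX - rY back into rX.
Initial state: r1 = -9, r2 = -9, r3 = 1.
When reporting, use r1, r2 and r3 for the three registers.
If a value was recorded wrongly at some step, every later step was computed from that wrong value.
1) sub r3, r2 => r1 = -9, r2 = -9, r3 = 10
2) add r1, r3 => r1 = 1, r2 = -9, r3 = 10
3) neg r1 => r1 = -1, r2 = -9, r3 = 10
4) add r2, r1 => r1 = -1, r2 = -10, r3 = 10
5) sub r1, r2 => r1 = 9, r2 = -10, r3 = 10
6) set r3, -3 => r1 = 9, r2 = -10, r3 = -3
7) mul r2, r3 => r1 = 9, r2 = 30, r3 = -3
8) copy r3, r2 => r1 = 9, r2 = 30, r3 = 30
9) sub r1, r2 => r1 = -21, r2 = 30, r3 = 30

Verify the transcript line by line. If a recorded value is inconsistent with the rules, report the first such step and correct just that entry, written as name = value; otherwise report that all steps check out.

Recomputing the run from the initial state:
step 1: r1 = -9, r2 = -9, r3 = 10
step 2: r1 = 1, r2 = -9, r3 = 10
step 3: r1 = -1, r2 = -9, r3 = 10
step 4: r1 = -1, r2 = -10, r3 = 10
step 5: r1 = 9, r2 = -10, r3 = 10
step 6: r1 = 9, r2 = -10, r3 = -3
step 7: r1 = 9, r2 = 30, r3 = -3
step 8: r1 = 9, r2 = 30, r3 = 30
step 9: r1 = -21, r2 = 30, r3 = 30
This matches the transcript at every step.

no error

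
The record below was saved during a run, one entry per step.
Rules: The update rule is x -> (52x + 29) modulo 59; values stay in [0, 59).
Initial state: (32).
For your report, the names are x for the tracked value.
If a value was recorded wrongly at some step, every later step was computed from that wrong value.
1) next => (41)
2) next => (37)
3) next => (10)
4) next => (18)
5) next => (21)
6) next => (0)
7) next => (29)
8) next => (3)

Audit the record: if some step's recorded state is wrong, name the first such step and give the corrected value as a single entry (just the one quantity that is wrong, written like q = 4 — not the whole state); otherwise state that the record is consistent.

step 3, x = 6

Recomputing the run from the initial state:
step 1: x = 41
step 2: x = 37
step 3: x = 6
step 4: x = 46
step 5: x = 2
step 6: x = 15
step 7: x = 42
step 8: x = 30
The first disagreement with the record is at step 3, where the value should be x = 6.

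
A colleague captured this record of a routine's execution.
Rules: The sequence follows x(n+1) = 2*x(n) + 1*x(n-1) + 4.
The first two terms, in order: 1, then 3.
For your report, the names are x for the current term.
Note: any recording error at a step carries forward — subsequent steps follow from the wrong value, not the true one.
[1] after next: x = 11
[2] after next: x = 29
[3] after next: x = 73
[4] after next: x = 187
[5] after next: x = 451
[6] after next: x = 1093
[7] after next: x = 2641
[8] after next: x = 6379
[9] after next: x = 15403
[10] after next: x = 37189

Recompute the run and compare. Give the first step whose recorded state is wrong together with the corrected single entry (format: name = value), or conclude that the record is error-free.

step 4, x = 179

Step 1: x = 2*(3) + (1)*(1) + (4) = 11 — confirmed correct.
Step 2: x = 2*(11) + (1)*(3) + (4) = 29 — checks out.
Step 3: x = 2*(29) + (1)*(11) + (4) = 73 — verified.
Step 4: x = 2*(73) + (1)*(29) + (4) = 179 — the record disagrees here.
First deviation found at step 4; the corrected entry is x = 179.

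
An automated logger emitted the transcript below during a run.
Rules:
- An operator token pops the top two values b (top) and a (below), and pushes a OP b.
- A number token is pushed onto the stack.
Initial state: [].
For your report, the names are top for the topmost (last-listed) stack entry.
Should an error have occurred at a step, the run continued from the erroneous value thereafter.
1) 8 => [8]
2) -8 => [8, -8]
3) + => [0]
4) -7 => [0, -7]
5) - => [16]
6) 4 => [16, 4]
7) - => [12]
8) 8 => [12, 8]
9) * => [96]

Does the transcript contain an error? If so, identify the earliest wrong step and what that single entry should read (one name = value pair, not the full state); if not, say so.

step 5, top = 7

Recomputing the run from the initial state:
step 1: [8]
step 2: [8, -8]
step 3: [0]
step 4: [0, -7]
step 5: [7]
step 6: [7, 4]
step 7: [3]
step 8: [3, 8]
step 9: [24]
The first disagreement with the transcript is at step 5, where the value should be top = 7.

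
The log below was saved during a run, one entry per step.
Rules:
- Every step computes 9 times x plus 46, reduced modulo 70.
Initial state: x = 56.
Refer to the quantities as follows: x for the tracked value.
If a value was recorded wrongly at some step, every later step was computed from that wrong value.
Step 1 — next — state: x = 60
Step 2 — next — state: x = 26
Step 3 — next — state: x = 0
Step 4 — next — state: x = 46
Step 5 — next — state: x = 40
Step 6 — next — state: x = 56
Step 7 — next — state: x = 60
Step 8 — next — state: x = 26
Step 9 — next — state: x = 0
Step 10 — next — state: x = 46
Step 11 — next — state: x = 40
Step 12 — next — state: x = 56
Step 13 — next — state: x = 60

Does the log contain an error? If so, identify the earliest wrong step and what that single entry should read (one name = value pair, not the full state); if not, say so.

Recomputing the run from the initial state:
step 1: x = 60
step 2: x = 26
step 3: x = 0
step 4: x = 46
step 5: x = 40
step 6: x = 56
step 7: x = 60
step 8: x = 26
step 9: x = 0
step 10: x = 46
step 11: x = 40
step 12: x = 56
step 13: x = 60
This matches the log at every step.

no error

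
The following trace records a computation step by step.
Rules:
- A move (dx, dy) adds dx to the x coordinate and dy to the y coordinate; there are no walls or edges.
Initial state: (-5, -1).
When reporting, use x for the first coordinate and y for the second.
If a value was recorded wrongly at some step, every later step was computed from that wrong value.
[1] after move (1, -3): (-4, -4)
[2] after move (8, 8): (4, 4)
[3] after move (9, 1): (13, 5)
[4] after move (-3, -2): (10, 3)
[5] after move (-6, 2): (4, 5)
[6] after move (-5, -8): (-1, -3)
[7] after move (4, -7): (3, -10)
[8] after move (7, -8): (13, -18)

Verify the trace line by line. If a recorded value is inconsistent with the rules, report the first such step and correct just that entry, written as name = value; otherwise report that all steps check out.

step 8, x = 10

Step 1: x = -5 + (1) = -4, y = -1 + (-3) = -4 — exactly as logged.
Step 2: x = -4 + (8) = 4, y = -4 + (8) = 4 — no discrepancy.
Step 3: x = 4 + (9) = 13, y = 4 + (1) = 5 — checks out.
Step 4: x = 13 + (-3) = 10, y = 5 + (-2) = 3 — exactly as logged.
Step 5: x = 10 + (-6) = 4, y = 3 + (2) = 5 — no discrepancy.
Step 6: x = 4 + (-5) = -1, y = 5 + (-8) = -3 — same as recorded.
Step 7: x = -1 + (4) = 3, y = -3 + (-7) = -10 — same as recorded.
Step 8: x = 3 + (7) = 10, y = -10 + (-8) = -18 — first mismatch against the trace.
The audit stops at step 8: the recorded entry is wrong and should be x = 10.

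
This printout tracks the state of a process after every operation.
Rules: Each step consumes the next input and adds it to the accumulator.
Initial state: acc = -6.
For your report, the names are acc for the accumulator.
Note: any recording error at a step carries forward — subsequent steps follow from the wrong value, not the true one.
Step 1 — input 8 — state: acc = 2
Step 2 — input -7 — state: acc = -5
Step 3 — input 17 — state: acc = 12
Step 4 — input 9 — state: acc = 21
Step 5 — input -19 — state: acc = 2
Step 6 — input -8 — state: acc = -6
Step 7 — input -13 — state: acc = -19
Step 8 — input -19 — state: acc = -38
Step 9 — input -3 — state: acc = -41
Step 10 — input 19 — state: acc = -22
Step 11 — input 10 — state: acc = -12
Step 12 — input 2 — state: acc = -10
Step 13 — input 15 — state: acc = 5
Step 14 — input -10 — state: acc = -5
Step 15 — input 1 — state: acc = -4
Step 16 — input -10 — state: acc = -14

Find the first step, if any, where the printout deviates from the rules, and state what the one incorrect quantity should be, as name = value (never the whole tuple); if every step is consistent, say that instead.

Recomputing the run from the initial state:
step 1: acc = 2
step 2: acc = -5
step 3: acc = 12
step 4: acc = 21
step 5: acc = 2
step 6: acc = -6
step 7: acc = -19
step 8: acc = -38
step 9: acc = -41
step 10: acc = -22
step 11: acc = -12
step 12: acc = -10
step 13: acc = 5
step 14: acc = -5
step 15: acc = -4
step 16: acc = -14
This matches the printout at every step.

no error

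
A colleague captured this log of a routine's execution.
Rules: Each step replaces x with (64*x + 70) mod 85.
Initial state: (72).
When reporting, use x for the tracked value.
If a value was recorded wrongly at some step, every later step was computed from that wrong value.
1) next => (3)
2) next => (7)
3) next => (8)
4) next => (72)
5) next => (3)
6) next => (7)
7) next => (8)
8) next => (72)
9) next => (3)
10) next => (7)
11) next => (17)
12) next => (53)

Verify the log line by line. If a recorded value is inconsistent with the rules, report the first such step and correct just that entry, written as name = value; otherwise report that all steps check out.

step 11, x = 8

1. x = (64*72 + 70) mod 85 = 3 (confirmed correct)
2. x = (64*3 + 70) mod 85 = 7 (consistent with the log)
3. x = (64*7 + 70) mod 85 = 8 (same as recorded)
4. x = (64*8 + 70) mod 85 = 72 (agrees with the log)
5. x = (64*72 + 70) mod 85 = 3 (confirmed correct)
6. x = (64*3 + 70) mod 85 = 7 (in agreement)
7. x = (64*7 + 70) mod 85 = 8 (exactly as logged)
8. x = (64*8 + 70) mod 85 = 72 (no discrepancy)
9. x = (64*72 + 70) mod 85 = 3 (confirmed correct)
10. x = (64*3 + 70) mod 85 = 7 (checks out)
11. x = (64*7 + 70) mod 85 = 8 (first mismatch against the log)
So the first discrepancy is step 11, where the right value is x = 8.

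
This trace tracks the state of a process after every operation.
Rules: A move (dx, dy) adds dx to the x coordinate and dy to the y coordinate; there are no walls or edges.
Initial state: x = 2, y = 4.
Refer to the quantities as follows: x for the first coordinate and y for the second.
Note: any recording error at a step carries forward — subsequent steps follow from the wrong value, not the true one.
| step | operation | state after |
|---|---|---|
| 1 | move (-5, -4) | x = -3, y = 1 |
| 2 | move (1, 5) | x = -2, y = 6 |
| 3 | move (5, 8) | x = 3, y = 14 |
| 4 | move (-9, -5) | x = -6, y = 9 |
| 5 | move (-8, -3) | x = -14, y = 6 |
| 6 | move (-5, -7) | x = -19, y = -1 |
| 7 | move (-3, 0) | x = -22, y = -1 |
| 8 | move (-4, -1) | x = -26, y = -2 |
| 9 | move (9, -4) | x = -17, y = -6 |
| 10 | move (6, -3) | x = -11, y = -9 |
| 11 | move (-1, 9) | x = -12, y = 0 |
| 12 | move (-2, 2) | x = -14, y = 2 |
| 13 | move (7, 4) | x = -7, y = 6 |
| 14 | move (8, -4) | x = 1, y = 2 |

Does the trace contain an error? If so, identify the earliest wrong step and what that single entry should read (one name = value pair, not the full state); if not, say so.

step 1, y = 0

Recomputing the run from the initial state:
step 1: x = -3, y = 0
step 2: x = -2, y = 5
step 3: x = 3, y = 13
step 4: x = -6, y = 8
step 5: x = -14, y = 5
step 6: x = -19, y = -2
step 7: x = -22, y = -2
step 8: x = -26, y = -3
step 9: x = -17, y = -7
step 10: x = -11, y = -10
step 11: x = -12, y = -1
step 12: x = -14, y = 1
step 13: x = -7, y = 5
step 14: x = 1, y = 1
The first disagreement with the trace is at step 1, where the value should be y = 0.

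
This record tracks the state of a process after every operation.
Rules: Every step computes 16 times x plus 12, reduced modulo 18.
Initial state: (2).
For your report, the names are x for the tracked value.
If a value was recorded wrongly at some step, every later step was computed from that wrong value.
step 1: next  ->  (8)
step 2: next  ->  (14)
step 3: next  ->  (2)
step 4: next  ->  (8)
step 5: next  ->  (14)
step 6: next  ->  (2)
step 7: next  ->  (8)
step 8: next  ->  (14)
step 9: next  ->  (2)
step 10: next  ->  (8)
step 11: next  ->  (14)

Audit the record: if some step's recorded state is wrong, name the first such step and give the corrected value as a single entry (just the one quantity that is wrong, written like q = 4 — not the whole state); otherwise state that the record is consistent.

no error

1. x = (16*2 + 12) mod 18 = 8 (matches)
2. x = (16*8 + 12) mod 18 = 14 (no discrepancy)
3. x = (16*14 + 12) mod 18 = 2 (consistent with the record)
4. x = (16*2 + 12) mod 18 = 8 (exactly as logged)
5. x = (16*8 + 12) mod 18 = 14 (same as recorded)
6. x = (16*14 + 12) mod 18 = 2 (checks out)
7. x = (16*2 + 12) mod 18 = 8 (confirmed correct)
8. x = (16*8 + 12) mod 18 = 14 (agrees with the record)
9. x = (16*14 + 12) mod 18 = 2 (consistent with the record)
10. x = (16*2 + 12) mod 18 = 8 (verified)
11. x = (16*8 + 12) mod 18 = 14 (confirmed correct)
No step deviates from the rules.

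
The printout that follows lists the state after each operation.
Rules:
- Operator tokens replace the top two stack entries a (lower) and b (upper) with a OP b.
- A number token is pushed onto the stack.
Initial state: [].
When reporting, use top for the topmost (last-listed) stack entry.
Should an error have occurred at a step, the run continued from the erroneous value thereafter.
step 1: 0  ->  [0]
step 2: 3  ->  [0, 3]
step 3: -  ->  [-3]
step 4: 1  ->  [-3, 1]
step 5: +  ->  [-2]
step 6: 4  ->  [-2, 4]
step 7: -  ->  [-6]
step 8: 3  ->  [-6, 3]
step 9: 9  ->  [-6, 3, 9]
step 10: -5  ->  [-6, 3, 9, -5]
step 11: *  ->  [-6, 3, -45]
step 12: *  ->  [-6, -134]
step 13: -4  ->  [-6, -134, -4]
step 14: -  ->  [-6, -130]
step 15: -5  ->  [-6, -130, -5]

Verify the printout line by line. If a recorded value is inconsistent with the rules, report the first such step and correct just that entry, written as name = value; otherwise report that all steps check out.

Step 1: push 0: top = 0 — in agreement.
Step 2: push 3: top = 3 — confirmed correct.
Step 3: 0 - 3 = -3 — confirmed correct.
Step 4: push 1: top = 1 — exactly as logged.
Step 5: -3 + 1 = -2 — same as recorded.
Step 6: push 4: top = 4 — in agreement.
Step 7: -2 - 4 = -6 — verified.
Step 8: push 3: top = 3 — checks out.
Step 9: push 9: top = 9 — matches.
Step 10: push -5: top = -5 — checks out.
Step 11: 9 * -5 = -45 — matches.
Step 12: 3 * -45 = -135 — this is not what the printout shows.
First incorrect step: 12; the correct value is top = -135.

step 12, top = -135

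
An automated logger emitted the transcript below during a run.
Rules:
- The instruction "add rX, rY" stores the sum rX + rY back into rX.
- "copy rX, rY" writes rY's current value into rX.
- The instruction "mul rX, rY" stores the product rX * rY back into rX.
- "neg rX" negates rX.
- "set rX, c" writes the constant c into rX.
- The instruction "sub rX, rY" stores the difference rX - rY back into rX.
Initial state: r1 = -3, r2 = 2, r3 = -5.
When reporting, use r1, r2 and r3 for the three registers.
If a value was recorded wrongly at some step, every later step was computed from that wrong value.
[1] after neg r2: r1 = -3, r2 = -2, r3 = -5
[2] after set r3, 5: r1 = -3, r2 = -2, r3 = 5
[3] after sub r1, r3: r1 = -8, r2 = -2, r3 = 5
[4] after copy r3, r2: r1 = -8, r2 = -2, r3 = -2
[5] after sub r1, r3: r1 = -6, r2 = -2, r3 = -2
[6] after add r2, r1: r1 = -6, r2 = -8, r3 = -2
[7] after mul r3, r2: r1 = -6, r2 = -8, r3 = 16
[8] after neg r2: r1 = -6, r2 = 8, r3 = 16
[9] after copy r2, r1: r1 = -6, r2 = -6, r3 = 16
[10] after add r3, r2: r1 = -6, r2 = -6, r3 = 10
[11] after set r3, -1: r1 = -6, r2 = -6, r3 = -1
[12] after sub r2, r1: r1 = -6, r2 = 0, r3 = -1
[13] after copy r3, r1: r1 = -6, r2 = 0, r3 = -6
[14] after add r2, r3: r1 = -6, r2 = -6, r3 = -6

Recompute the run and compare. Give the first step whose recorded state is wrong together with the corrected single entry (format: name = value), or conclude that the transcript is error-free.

no error

1. r2 = -(2) = -2 (exactly as logged)
2. r3 = 5 (same as recorded)
3. r1 = -3 - 5 = -8 (confirmed correct)
4. r3 = -2 (same as recorded)
5. r1 = -8 - -2 = -6 (verified)
6. r2 = -2 + -6 = -8 (confirmed correct)
7. r3 = -2 * -8 = 16 (no discrepancy)
8. r2 = -(-8) = 8 (matches)
9. r2 = -6 (consistent with the transcript)
10. r3 = 16 + -6 = 10 (same as recorded)
11. r3 = -1 (agrees with the transcript)
12. r2 = -6 - -6 = 0 (consistent with the transcript)
13. r3 = -6 (checks out)
14. r2 = 0 + -6 = -6 (consistent with the transcript)
All entries verified; no error found.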